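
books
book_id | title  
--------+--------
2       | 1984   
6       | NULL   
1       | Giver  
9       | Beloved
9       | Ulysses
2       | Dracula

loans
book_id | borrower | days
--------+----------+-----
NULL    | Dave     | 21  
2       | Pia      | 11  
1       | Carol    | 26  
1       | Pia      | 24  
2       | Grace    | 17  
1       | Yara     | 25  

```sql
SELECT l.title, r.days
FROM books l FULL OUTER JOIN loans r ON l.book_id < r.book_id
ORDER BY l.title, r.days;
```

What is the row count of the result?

11

FULL OUTER JOIN keeps every row from both sides; unmatched rows get NULL for the other side's columns.
Matching on l.book_id < r.book_id. A NULL in a compared column never satisfies the condition.
- l (book_id=2) has no partner → padded with NULL.
- l (book_id=6) has no partner → padded with NULL.
- l (book_id=1) pairs with 2 row(s) of r.
- l (book_id=9) has no partner → padded with NULL.
- l (book_id=9) has no partner → padded with NULL.
- l (book_id=2) has no partner → padded with NULL.
- plus 4 unmatched r row(s), each kept with NULL l columns.
Total: 2 matched + 9 padded = 11 rows.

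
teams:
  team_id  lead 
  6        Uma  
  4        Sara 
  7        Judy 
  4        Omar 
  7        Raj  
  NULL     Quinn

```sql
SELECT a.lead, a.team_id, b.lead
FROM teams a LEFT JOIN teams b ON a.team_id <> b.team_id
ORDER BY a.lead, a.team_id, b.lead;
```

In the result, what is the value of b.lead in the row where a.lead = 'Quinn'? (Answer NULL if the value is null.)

LEFT JOIN keeps every row from `teams a`; unmatched rows get NULL for `teams b`'s columns.
Matching on a.team_id <> b.team_id. A NULL in a compared column never satisfies the condition.
- a (team_id=6) pairs with 4 row(s) of b.
- a (team_id=4) pairs with 3 row(s) of b.
- a (team_id=7) pairs with 3 row(s) of b.
- a (team_id=4) pairs with 3 row(s) of b.
- a (team_id=7) pairs with 3 row(s) of b.
- a (team_id=NULL) has no partner → padded with NULL.

NULL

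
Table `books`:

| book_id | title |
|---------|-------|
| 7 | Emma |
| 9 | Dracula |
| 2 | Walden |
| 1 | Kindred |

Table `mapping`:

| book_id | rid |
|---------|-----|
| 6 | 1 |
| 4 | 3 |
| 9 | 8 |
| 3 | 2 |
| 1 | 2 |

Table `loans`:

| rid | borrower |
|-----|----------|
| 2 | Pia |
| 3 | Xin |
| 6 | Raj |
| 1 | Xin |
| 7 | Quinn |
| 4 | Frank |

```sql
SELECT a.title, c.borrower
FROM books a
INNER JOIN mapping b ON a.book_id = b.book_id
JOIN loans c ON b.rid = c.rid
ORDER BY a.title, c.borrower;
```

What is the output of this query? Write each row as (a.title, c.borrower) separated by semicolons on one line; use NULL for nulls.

Joins associate left-to-right: books INNER JOIN mapping on book_id gives 2 intermediate row(s).
Then INNER JOIN `loans c` on rid: keep only rows whose b.rid appears in c.

(Kindred, Pia)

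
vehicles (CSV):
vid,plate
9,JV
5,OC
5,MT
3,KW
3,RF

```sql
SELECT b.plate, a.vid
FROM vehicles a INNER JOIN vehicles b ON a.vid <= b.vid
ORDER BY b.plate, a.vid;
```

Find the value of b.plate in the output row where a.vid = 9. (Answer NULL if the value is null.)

INNER JOIN keeps only pairs where the ON condition holds.
Matching on a.vid <= b.vid.
- a row (vid=9): matches 1 b row(s) → 1 output row(s).
- a row (vid=5): matches 3 b row(s) → 3 output row(s).
- a row (vid=5): matches 3 b row(s) → 3 output row(s).
- a row (vid=3): matches 5 b row(s) → 5 output row(s).
- a row (vid=3): matches 5 b row(s) → 5 output row(s).

JV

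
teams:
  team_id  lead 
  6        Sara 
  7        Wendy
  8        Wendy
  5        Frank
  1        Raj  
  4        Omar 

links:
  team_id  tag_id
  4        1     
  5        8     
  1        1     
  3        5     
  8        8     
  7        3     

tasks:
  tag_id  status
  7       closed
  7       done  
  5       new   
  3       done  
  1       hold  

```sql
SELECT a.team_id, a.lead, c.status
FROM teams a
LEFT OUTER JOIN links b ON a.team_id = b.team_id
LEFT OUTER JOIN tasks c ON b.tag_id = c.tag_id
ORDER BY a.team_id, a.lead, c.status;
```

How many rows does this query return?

Step 1 — a LEFT JOIN b on team_id → 6 row(s).
Then LEFT JOIN `tasks c` on tag_id: each of those 6 rows is kept; rows whose b.tag_id has no match in c get NULL for c's columns.
Result: 6 row(s).

6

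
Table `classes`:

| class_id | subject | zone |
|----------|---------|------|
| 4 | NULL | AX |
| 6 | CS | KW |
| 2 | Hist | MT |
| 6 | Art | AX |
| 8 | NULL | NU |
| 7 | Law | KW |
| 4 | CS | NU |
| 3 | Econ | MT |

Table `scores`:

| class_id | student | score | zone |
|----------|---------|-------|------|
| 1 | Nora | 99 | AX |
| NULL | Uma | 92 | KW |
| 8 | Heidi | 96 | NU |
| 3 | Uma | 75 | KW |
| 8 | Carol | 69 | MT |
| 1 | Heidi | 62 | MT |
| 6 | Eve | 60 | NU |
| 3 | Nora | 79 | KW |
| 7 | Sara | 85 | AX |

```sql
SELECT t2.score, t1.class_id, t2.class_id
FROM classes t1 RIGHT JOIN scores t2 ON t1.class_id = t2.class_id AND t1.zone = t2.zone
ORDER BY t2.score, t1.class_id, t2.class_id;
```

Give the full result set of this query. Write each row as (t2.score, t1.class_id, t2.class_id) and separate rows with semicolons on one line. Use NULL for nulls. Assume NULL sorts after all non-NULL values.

RIGHT JOIN keeps every row from `scores`; unmatched rows get NULL for `classes`'s columns.
Matching on t1.class_id = t2.class_id AND t1.zone = t2.zone. A NULL in a compared column never satisfies the condition.
Matched pairs: 1; unmatched t2 rows kept: 8.

(60, NULL, 6); (62, NULL, 1); (69, NULL, 8); (75, NULL, 3); (79, NULL, 3); (85, NULL, 7); (92, NULL, NULL); (96, 8, 8); (99, NULL, 1)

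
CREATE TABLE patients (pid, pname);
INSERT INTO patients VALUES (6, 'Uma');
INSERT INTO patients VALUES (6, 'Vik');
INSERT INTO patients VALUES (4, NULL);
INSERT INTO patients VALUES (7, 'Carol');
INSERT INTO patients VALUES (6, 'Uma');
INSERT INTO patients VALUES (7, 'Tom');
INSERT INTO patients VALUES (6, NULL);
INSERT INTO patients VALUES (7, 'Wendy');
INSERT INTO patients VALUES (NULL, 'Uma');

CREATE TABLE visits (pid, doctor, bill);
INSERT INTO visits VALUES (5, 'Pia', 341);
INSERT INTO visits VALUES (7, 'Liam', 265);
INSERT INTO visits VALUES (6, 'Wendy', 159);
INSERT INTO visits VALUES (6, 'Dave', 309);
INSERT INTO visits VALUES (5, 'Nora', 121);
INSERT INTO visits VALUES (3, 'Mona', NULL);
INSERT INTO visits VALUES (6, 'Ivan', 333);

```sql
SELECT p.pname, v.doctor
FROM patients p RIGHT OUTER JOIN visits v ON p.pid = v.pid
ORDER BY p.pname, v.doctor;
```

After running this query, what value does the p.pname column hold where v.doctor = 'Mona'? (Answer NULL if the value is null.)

RIGHT JOIN keeps every row from `visits`; unmatched rows get NULL for `patients`'s columns.
Matching on p.pid = v.pid. A NULL in a compared column never satisfies the condition.
Matched pairs: 15; unmatched v rows kept: 3.

NULL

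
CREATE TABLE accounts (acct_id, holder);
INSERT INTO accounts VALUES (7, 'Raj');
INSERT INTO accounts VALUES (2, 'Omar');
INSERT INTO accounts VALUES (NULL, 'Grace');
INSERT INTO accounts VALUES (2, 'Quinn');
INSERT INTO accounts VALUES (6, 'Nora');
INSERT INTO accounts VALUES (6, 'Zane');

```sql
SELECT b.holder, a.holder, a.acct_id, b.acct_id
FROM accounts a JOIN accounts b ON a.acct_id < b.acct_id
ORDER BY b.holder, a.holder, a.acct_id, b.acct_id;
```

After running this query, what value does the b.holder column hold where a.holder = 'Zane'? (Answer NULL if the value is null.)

Raj

INNER JOIN keeps only pairs where the ON condition holds.
Matching on a.acct_id < b.acct_id. A NULL in a compared column never satisfies the condition.
Matched pairs: 8.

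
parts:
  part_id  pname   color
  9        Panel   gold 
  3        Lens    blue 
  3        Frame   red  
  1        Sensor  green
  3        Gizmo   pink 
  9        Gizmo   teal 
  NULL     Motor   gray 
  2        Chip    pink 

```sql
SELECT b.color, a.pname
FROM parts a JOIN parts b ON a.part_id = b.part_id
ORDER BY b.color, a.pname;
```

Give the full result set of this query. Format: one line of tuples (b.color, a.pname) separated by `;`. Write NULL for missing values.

(blue, Frame); (blue, Gizmo); (blue, Lens); (gold, Gizmo); (gold, Panel); (green, Sensor); (pink, Chip); (pink, Frame); (pink, Gizmo); (pink, Lens); (red, Frame); (red, Gizmo); (red, Lens); (teal, Gizmo); (teal, Panel)

INNER JOIN keeps only pairs where the ON condition holds.
Matching on a.part_id = b.part_id. A NULL in a compared column never satisfies the condition.
Matched pairs: 15.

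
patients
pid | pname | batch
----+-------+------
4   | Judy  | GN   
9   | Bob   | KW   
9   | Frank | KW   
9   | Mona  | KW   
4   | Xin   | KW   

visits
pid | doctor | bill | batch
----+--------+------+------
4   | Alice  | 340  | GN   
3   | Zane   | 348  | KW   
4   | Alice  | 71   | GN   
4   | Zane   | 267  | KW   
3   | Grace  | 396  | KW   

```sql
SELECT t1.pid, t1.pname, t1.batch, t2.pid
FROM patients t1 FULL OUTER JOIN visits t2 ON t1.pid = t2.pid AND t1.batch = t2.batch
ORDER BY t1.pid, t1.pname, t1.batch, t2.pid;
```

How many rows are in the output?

FULL OUTER JOIN keeps every row from both sides; unmatched rows get NULL for the other side's columns.
Matching on t1.pid = t2.pid AND t1.batch = t2.batch.
- t1 row (pid=4, batch=GN): matches 2 t2 row(s) → 2 output row(s).
- t1 row (pid=9, batch=KW): no match → kept, t2 columns NULL.
- t1 row (pid=9, batch=KW): no match → kept, t2 columns NULL.
- t1 row (pid=9, batch=KW): no match → kept, t2 columns NULL.
- t1 row (pid=4, batch=KW): matches 1 t2 row(s) → 1 output row(s).
- 2 t2 row(s) had no t1 match → kept, t1 columns NULL.
Total: 3 matched + 5 padded = 8 rows.

8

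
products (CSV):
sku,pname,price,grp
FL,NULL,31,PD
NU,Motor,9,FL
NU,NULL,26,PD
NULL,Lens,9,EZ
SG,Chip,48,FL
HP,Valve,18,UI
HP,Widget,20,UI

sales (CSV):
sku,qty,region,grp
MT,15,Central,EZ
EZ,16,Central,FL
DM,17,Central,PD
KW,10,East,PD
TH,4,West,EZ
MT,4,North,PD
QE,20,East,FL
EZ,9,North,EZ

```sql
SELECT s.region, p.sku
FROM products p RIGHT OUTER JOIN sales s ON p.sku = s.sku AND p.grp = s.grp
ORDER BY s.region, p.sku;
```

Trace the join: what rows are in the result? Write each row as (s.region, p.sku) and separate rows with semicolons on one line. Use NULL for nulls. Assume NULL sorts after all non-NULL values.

(Central, NULL); (Central, NULL); (Central, NULL); (East, NULL); (East, NULL); (North, NULL); (North, NULL); (West, NULL)

RIGHT JOIN keeps every row from `sales`; unmatched rows get NULL for `products`'s columns.
Matching on p.sku = s.sku AND p.grp = s.grp. A NULL in a compared column never satisfies the condition.
- p[0] sku=FL, grp=PD → no match.
- p[1] sku=NU, grp=FL → no match.
- p[2] sku=NU, grp=PD → no match.
- p[3] sku=NULL, grp=EZ → no match.
- p[4] sku=SG, grp=FL → no match.
- p[5] sku=HP, grp=UI → no match.
- p[6] sku=HP, grp=UI → no match.
- plus 8 unmatched s row(s), each kept with NULL p columns.
After projecting and ordering:
s.region | p.sku
Central | NULL
Central | NULL
Central | NULL
East | NULL
East | NULL
North | NULL
North | NULL
West | NULL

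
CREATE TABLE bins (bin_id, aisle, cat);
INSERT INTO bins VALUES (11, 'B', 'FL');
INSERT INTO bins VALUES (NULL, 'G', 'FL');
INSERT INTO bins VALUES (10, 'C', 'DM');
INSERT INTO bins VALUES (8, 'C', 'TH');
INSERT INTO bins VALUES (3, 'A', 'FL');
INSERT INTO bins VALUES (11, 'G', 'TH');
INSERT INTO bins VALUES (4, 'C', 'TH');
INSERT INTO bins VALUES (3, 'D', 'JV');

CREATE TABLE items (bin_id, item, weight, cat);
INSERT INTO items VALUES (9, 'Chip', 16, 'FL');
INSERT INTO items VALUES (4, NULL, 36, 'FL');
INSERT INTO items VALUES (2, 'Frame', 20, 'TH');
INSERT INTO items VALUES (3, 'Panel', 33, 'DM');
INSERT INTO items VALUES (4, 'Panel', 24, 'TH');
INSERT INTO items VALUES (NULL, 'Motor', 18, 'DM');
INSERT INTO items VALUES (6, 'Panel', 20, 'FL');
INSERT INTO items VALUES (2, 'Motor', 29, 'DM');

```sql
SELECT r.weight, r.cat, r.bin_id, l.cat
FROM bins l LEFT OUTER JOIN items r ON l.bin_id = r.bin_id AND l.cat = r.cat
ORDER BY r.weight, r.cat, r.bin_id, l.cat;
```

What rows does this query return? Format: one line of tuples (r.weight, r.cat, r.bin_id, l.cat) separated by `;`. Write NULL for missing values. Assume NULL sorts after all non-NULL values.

LEFT JOIN keeps every row from `bins`; unmatched rows get NULL for `items`'s columns.
Matching on l.bin_id = r.bin_id AND l.cat = r.cat. A NULL in a compared column never satisfies the condition.
- bin_id=11, cat=FL: no r row matches, row kept with r columns NULL.
- bin_id=NULL, cat=FL: no r row matches, row kept with r columns NULL.
- bin_id=10, cat=DM: no r row matches, row kept with r columns NULL.
- bin_id=8, cat=TH: no r row matches, row kept with r columns NULL.
- bin_id=3, cat=FL: no r row matches, row kept with r columns NULL.
- bin_id=11, cat=TH: no r row matches, row kept with r columns NULL.
- bin_id=4, cat=TH: 1 matching r row(s), so 1 row(s) emitted.
- bin_id=3, cat=JV: no r row matches, row kept with r columns NULL.
After projecting and ordering:
r.weight | r.cat | r.bin_id | l.cat
24 | TH | 4 | TH
NULL | NULL | NULL | DM
NULL | NULL | NULL | FL
NULL | NULL | NULL | FL
NULL | NULL | NULL | FL
NULL | NULL | NULL | JV
NULL | NULL | NULL | TH
NULL | NULL | NULL | TH

(24, TH, 4, TH); (NULL, NULL, NULL, DM); (NULL, NULL, NULL, FL); (NULL, NULL, NULL, FL); (NULL, NULL, NULL, FL); (NULL, NULL, NULL, JV); (NULL, NULL, NULL, TH); (NULL, NULL, NULL, TH)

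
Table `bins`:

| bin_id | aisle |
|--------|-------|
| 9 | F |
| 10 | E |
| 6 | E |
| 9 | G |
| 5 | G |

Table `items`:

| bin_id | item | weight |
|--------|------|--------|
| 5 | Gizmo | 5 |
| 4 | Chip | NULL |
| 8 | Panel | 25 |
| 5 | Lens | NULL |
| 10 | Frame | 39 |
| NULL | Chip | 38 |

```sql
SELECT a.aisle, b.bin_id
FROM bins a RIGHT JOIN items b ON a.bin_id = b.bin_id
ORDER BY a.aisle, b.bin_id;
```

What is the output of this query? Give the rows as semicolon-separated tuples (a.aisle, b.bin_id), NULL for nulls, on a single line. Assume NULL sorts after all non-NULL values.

(E, 10); (G, 5); (G, 5); (NULL, 4); (NULL, 8); (NULL, NULL)

RIGHT JOIN keeps every row from `items`; unmatched rows get NULL for `bins`'s columns.
Matching on a.bin_id = b.bin_id. A NULL in a compared column never satisfies the condition.
Matched pairs: 3; unmatched b rows kept: 3.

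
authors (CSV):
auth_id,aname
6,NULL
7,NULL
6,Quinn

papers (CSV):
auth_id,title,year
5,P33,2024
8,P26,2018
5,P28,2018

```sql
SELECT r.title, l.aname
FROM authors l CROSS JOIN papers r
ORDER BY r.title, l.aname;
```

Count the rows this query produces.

CROSS JOIN pairs every row of `authors` with every row of `papers`: 3 × 3 = 9 rows.

9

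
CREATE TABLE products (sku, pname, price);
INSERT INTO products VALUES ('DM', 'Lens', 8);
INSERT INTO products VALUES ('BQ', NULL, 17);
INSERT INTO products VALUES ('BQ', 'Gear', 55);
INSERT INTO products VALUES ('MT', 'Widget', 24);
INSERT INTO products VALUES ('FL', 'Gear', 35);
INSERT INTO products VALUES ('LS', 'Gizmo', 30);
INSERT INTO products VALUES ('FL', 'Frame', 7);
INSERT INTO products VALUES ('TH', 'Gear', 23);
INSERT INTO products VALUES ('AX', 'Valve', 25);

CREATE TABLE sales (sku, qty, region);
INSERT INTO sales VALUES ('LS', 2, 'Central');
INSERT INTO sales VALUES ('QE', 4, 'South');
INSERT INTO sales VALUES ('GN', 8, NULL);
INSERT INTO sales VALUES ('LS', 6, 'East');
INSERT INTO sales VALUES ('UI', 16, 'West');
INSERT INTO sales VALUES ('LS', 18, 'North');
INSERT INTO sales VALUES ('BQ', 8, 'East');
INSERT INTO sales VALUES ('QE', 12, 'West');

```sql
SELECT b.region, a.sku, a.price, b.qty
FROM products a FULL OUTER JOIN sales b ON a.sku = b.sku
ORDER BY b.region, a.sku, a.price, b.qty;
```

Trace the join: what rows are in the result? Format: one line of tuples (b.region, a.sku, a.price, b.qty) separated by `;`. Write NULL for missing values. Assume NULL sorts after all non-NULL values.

FULL OUTER JOIN keeps every row from both sides; unmatched rows get NULL for the other side's columns.
Matching on a.sku = b.sku.
- a[0] sku=DM → no match; kept with NULLs on the b side.
- a[1] sku=BQ → 1 match(es) in b → 1 row(s).
- a[2] sku=BQ → 1 match(es) in b → 1 row(s).
- a[3] sku=MT → no match; kept with NULLs on the b side.
- a[4] sku=FL → no match; kept with NULLs on the b side.
- a[5] sku=LS → 3 match(es) in b → 3 row(s).
- a[6] sku=FL → no match; kept with NULLs on the b side.
- a[7] sku=TH → no match; kept with NULLs on the b side.
- a[8] sku=AX → no match; kept with NULLs on the b side.
- 4 row(s) from b found no a partner → padded with NULL.

(Central, LS, 30, 2); (East, BQ, 17, 8); (East, BQ, 55, 8); (East, LS, 30, 6); (North, LS, 30, 18); (South, NULL, NULL, 4); (West, NULL, NULL, 12); (West, NULL, NULL, 16); (NULL, AX, 25, NULL); (NULL, DM, 8, NULL); (NULL, FL, 7, NULL); (NULL, FL, 35, NULL); (NULL, MT, 24, NULL); (NULL, TH, 23, NULL); (NULL, NULL, NULL, 8)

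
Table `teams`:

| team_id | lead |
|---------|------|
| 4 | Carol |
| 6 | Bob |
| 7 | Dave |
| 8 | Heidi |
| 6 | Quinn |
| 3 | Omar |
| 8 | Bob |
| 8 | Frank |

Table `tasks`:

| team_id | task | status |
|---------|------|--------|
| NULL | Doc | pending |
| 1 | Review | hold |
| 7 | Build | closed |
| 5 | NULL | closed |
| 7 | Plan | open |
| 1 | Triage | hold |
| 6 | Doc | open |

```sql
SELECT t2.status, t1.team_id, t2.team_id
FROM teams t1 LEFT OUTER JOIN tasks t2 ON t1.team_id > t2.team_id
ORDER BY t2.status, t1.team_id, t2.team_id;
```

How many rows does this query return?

32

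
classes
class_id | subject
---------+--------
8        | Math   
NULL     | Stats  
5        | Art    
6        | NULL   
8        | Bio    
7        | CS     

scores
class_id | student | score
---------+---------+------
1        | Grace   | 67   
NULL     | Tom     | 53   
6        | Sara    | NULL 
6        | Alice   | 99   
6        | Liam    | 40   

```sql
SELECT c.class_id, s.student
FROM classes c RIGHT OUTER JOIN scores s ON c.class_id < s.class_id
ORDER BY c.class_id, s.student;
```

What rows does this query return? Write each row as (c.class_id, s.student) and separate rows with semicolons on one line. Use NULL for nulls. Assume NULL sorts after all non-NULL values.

RIGHT JOIN keeps every row from `scores`; unmatched rows get NULL for `classes`'s columns.
Matching on c.class_id < s.class_id. A NULL in a compared column never satisfies the condition.
Matched pairs: 3; unmatched s rows kept: 2.

(5, Alice); (5, Liam); (5, Sara); (NULL, Grace); (NULL, Tom)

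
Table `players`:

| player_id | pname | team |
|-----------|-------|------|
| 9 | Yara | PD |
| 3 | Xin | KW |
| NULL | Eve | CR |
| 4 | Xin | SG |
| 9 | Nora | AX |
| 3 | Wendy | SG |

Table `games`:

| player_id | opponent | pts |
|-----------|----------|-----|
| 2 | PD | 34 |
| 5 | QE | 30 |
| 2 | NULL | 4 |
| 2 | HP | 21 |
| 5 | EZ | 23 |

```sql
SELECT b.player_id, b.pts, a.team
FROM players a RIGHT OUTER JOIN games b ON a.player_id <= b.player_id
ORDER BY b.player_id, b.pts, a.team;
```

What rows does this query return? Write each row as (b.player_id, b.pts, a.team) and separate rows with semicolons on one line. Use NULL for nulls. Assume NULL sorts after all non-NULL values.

RIGHT JOIN keeps every row from `games`; unmatched rows get NULL for `players`'s columns.
Matching on a.player_id <= b.player_id. A NULL in a compared column never satisfies the condition.
Matched pairs: 6; unmatched b rows kept: 3.

(2, 4, NULL); (2, 21, NULL); (2, 34, NULL); (5, 23, KW); (5, 23, SG); (5, 23, SG); (5, 30, KW); (5, 30, SG); (5, 30, SG)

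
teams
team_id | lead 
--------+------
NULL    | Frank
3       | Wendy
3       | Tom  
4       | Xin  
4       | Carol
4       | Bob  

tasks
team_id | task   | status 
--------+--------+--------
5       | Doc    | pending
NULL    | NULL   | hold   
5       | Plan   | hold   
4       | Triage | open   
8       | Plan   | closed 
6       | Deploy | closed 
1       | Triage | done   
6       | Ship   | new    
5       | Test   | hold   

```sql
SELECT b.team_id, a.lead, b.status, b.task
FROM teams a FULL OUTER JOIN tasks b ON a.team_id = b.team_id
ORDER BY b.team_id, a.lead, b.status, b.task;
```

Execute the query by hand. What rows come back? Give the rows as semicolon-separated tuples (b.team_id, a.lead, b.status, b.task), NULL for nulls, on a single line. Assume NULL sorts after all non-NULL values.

(1, NULL, done, Triage); (4, Bob, open, Triage); (4, Carol, open, Triage); (4, Xin, open, Triage); (5, NULL, hold, Plan); (5, NULL, hold, Test); (5, NULL, pending, Doc); (6, NULL, closed, Deploy); (6, NULL, new, Ship); (8, NULL, closed, Plan); (NULL, Frank, NULL, NULL); (NULL, Tom, NULL, NULL); (NULL, Wendy, NULL, NULL); (NULL, NULL, hold, NULL)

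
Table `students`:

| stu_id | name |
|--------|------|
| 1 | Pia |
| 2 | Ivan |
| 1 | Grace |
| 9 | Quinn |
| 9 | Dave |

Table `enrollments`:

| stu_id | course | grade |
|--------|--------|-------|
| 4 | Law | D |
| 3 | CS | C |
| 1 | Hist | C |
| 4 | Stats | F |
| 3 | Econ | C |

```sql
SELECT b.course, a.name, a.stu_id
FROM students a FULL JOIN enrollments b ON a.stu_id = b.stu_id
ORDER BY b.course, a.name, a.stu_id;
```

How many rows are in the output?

FULL OUTER JOIN keeps every row from both sides; unmatched rows get NULL for the other side's columns.
Matching on a.stu_id = b.stu_id.
Matched pairs: 2; unmatched a rows kept: 3; unmatched b rows kept: 4.
Total: 2 matched + 7 padded = 9 rows.

9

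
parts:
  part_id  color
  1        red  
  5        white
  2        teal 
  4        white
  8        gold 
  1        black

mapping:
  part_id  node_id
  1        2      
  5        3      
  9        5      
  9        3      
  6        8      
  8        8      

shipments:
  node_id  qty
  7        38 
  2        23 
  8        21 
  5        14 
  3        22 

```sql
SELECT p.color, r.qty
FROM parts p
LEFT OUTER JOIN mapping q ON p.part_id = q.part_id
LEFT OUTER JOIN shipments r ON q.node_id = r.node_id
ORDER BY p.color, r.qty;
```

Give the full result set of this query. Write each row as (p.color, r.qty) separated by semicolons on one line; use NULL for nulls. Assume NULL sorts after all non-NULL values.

(black, 23); (gold, 21); (red, 23); (teal, NULL); (white, 22); (white, NULL)

Step 1 — p LEFT JOIN q on part_id → 6 row(s).
Then LEFT JOIN `shipments r` on node_id: each of those 6 rows is kept; rows whose q.node_id has no match in r get NULL for r's columns.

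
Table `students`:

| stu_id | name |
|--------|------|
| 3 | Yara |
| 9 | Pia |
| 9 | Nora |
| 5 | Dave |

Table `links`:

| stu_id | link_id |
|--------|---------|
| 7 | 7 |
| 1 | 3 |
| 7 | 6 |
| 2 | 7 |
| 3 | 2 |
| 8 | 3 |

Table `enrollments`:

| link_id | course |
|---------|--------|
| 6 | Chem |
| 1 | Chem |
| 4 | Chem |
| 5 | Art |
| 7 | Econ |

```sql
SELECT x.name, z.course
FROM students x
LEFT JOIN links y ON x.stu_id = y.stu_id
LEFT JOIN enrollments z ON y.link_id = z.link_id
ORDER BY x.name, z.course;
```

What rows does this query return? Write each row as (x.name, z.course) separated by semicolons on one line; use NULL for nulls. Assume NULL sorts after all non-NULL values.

(Dave, NULL); (Nora, NULL); (Pia, NULL); (Yara, NULL)

Joins associate left-to-right: students LEFT JOIN links on stu_id gives 4 intermediate row(s).
Then LEFT JOIN `enrollments z` on link_id: each of those 4 rows is kept; rows whose y.link_id has no match in z get NULL for z's columns.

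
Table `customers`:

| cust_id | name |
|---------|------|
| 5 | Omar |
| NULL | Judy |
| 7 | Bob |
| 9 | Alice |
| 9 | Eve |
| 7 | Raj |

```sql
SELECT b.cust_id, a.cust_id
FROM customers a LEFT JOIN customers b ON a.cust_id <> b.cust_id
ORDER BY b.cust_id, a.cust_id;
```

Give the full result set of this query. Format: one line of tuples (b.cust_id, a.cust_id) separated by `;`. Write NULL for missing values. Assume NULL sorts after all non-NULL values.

(5, 7); (5, 7); (5, 9); (5, 9); (7, 5); (7, 5); (7, 9); (7, 9); (7, 9); (7, 9); (9, 5); (9, 5); (9, 7); (9, 7); (9, 7); (9, 7); (NULL, NULL)

LEFT JOIN keeps every row from `customers a`; unmatched rows get NULL for `customers b`'s columns.
Matching on a.cust_id <> b.cust_id. A NULL in a compared column never satisfies the condition.
- cust_id=5: 4 matching b row(s), so 4 row(s) emitted.
- cust_id=NULL: no b row matches, row kept with b columns NULL.
- cust_id=7: 3 matching b row(s), so 3 row(s) emitted.
- cust_id=9: 3 matching b row(s), so 3 row(s) emitted.
- cust_id=9: 3 matching b row(s), so 3 row(s) emitted.
- cust_id=7: 3 matching b row(s), so 3 row(s) emitted.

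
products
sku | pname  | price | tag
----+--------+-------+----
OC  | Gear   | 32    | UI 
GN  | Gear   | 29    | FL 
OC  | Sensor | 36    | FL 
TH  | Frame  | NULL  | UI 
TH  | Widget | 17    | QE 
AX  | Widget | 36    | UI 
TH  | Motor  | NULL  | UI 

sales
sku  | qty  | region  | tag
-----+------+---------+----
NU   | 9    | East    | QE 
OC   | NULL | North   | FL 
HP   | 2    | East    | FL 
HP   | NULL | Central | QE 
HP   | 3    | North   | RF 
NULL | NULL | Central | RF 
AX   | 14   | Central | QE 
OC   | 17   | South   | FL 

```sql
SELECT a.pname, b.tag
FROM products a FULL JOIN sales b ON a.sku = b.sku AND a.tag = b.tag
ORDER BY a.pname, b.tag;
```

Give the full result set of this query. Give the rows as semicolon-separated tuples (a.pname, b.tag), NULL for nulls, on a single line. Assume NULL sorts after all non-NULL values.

(Frame, NULL); (Gear, NULL); (Gear, NULL); (Motor, NULL); (Sensor, FL); (Sensor, FL); (Widget, NULL); (Widget, NULL); (NULL, FL); (NULL, QE); (NULL, QE); (NULL, QE); (NULL, RF); (NULL, RF)

FULL OUTER JOIN keeps every row from both sides; unmatched rows get NULL for the other side's columns.
Matching on a.sku = b.sku AND a.tag = b.tag. A NULL in a compared column never satisfies the condition.
- a[0] sku=OC, tag=UI → no match; kept with NULLs on the b side.
- a[1] sku=GN, tag=FL → no match; kept with NULLs on the b side.
- a[2] sku=OC, tag=FL → 2 match(es) in b → 2 row(s).
- a[3] sku=TH, tag=UI → no match; kept with NULLs on the b side.
- a[4] sku=TH, tag=QE → no match; kept with NULLs on the b side.
- a[5] sku=AX, tag=UI → no match; kept with NULLs on the b side.
- a[6] sku=TH, tag=UI → no match; kept with NULLs on the b side.
- plus 6 unmatched b row(s), each kept with NULL a columns.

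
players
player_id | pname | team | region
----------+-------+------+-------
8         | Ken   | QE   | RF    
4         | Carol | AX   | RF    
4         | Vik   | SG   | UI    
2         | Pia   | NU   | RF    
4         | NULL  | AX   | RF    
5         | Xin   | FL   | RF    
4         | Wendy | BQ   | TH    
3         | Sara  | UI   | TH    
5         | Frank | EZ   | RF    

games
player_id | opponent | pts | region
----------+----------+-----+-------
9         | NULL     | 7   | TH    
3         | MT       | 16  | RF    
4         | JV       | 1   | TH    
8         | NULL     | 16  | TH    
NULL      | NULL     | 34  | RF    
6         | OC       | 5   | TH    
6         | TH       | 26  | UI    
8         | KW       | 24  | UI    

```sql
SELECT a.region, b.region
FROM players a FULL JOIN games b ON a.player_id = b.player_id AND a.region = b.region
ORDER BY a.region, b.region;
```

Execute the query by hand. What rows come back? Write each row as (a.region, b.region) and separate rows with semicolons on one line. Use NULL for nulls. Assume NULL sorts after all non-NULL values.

FULL OUTER JOIN keeps every row from both sides; unmatched rows get NULL for the other side's columns.
Matching on a.player_id = b.player_id AND a.region = b.region. A NULL in a compared column never satisfies the condition.
- a[0] player_id=8, region=RF → no match; kept with NULLs on the b side.
- a[1] player_id=4, region=RF → no match; kept with NULLs on the b side.
- a[2] player_id=4, region=UI → no match; kept with NULLs on the b side.
- a[3] player_id=2, region=RF → no match; kept with NULLs on the b side.
- a[4] player_id=4, region=RF → no match; kept with NULLs on the b side.
- a[5] player_id=5, region=RF → no match; kept with NULLs on the b side.
- a[6] player_id=4, region=TH → 1 match(es) in b → 1 row(s).
- a[7] player_id=3, region=TH → no match; kept with NULLs on the b side.
- a[8] player_id=5, region=RF → no match; kept with NULLs on the b side.
- plus 7 unmatched b row(s), each kept with NULL a columns.

(RF, NULL); (RF, NULL); (RF, NULL); (RF, NULL); (RF, NULL); (RF, NULL); (TH, TH); (TH, NULL); (UI, NULL); (NULL, RF); (NULL, RF); (NULL, TH); (NULL, TH); (NULL, TH); (NULL, UI); (NULL, UI)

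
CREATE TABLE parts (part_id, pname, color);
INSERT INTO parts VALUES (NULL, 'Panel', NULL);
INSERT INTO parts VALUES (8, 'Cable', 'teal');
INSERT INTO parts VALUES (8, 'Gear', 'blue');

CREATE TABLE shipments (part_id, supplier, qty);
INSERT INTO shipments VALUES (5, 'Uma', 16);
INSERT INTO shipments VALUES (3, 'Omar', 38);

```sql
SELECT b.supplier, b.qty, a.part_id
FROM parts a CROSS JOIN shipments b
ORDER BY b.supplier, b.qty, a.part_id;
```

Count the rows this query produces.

6

CROSS JOIN pairs every row of `parts` with every row of `shipments`: 3 × 2 = 6 rows.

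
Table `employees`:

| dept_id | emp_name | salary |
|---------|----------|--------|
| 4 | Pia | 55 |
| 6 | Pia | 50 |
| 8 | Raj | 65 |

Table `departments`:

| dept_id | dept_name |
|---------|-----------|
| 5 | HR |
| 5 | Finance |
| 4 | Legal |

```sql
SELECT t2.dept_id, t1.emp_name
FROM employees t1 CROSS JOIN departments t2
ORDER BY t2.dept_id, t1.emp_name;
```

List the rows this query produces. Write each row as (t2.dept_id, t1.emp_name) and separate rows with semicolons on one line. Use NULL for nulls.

CROSS JOIN pairs every row of `employees` with every row of `departments`: 3 × 3 = 9 rows.
After projecting and ordering:
t2.dept_id | t1.emp_name
4 | Pia
4 | Pia
4 | Raj
5 | Pia
5 | Pia
5 | Pia
5 | Pia
5 | Raj
5 | Raj

(4, Pia); (4, Pia); (4, Raj); (5, Pia); (5, Pia); (5, Pia); (5, Pia); (5, Raj); (5, Raj)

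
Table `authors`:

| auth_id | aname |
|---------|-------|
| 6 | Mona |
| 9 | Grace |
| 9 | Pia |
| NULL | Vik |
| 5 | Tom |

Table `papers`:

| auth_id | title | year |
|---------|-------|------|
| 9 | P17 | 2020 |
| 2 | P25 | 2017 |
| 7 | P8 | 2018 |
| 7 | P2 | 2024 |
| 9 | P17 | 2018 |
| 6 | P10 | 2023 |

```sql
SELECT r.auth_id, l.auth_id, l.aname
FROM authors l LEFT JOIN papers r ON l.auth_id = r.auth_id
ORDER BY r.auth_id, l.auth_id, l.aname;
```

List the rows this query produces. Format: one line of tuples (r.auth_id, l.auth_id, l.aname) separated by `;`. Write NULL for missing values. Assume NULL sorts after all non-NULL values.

(6, 6, Mona); (9, 9, Grace); (9, 9, Grace); (9, 9, Pia); (9, 9, Pia); (NULL, 5, Tom); (NULL, NULL, Vik)

LEFT JOIN keeps every row from `authors`; unmatched rows get NULL for `papers`'s columns.
Matching on l.auth_id = r.auth_id. A NULL in a compared column never satisfies the condition.
Matched pairs: 5; unmatched l rows kept: 2.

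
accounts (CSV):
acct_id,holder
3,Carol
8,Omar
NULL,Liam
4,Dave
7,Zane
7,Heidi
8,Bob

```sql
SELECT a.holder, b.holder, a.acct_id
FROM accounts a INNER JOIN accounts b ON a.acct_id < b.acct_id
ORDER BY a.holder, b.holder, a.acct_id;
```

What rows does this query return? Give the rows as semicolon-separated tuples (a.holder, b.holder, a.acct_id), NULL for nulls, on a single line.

INNER JOIN keeps only pairs where the ON condition holds.
Matching on a.acct_id < b.acct_id. A NULL in a compared column never satisfies the condition.
- a[0] acct_id=3 → 5 match(es) in b → 5 row(s).
- a[1] acct_id=8 → no match; dropped.
- a[2] acct_id=NULL → no match; dropped.
- a[3] acct_id=4 → 4 match(es) in b → 4 row(s).
- a[4] acct_id=7 → 2 match(es) in b → 2 row(s).
- a[5] acct_id=7 → 2 match(es) in b → 2 row(s).
- a[6] acct_id=8 → no match; dropped.

(Carol, Bob, 3); (Carol, Dave, 3); (Carol, Heidi, 3); (Carol, Omar, 3); (Carol, Zane, 3); (Dave, Bob, 4); (Dave, Heidi, 4); (Dave, Omar, 4); (Dave, Zane, 4); (Heidi, Bob, 7); (Heidi, Omar, 7); (Zane, Bob, 7); (Zane, Omar, 7)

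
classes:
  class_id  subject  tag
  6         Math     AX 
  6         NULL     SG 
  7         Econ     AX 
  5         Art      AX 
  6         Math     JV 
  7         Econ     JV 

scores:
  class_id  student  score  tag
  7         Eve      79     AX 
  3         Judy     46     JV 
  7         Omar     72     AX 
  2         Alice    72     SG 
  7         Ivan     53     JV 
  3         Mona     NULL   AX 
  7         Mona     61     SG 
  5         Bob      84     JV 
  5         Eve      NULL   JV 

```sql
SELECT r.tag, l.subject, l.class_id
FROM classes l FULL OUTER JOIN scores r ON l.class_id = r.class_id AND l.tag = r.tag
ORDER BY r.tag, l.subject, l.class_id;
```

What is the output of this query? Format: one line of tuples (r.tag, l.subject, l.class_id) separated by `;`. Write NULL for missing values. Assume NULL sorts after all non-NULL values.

(AX, Econ, 7); (AX, Econ, 7); (AX, NULL, NULL); (JV, Econ, 7); (JV, NULL, NULL); (JV, NULL, NULL); (JV, NULL, NULL); (SG, NULL, NULL); (SG, NULL, NULL); (NULL, Art, 5); (NULL, Math, 6); (NULL, Math, 6); (NULL, NULL, 6)

FULL OUTER JOIN keeps every row from both sides; unmatched rows get NULL for the other side's columns.
Matching on l.class_id = r.class_id AND l.tag = r.tag.
- l row (class_id=6, tag=AX): no match → kept, r columns NULL.
- l row (class_id=6, tag=SG): no match → kept, r columns NULL.
- l row (class_id=7, tag=AX): matches 2 r row(s) → 2 output row(s).
- l row (class_id=5, tag=AX): no match → kept, r columns NULL.
- l row (class_id=6, tag=JV): no match → kept, r columns NULL.
- l row (class_id=7, tag=JV): matches 1 r row(s) → 1 output row(s).
- 6 r row(s) had no l match → kept, l columns NULL.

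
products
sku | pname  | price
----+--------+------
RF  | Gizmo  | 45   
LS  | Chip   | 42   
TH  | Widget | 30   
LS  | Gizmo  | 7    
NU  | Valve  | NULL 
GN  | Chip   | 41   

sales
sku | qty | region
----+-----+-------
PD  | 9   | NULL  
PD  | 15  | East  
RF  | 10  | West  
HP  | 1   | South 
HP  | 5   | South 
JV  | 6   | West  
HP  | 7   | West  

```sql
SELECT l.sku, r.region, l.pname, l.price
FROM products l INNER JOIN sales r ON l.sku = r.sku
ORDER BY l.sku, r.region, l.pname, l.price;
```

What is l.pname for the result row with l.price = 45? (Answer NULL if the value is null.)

INNER JOIN keeps only pairs where the ON condition holds.
Matching on l.sku = r.sku.
Matched pairs: 1.

Gizmo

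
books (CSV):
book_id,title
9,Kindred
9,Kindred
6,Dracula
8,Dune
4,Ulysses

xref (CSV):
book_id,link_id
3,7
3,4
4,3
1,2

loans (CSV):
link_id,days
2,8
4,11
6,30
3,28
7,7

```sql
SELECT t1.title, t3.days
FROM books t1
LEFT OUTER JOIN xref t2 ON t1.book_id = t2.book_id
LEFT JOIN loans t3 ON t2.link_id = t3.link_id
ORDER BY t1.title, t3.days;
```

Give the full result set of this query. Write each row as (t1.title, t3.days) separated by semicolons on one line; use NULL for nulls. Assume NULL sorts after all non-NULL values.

(Dracula, NULL); (Dune, NULL); (Kindred, NULL); (Kindred, NULL); (Ulysses, 28)

Step 1 — t1 LEFT JOIN t2 on book_id → 5 row(s).
Then LEFT JOIN `loans t3` on link_id: each of those 5 rows is kept; rows whose t2.link_id has no match in t3 get NULL for t3's columns.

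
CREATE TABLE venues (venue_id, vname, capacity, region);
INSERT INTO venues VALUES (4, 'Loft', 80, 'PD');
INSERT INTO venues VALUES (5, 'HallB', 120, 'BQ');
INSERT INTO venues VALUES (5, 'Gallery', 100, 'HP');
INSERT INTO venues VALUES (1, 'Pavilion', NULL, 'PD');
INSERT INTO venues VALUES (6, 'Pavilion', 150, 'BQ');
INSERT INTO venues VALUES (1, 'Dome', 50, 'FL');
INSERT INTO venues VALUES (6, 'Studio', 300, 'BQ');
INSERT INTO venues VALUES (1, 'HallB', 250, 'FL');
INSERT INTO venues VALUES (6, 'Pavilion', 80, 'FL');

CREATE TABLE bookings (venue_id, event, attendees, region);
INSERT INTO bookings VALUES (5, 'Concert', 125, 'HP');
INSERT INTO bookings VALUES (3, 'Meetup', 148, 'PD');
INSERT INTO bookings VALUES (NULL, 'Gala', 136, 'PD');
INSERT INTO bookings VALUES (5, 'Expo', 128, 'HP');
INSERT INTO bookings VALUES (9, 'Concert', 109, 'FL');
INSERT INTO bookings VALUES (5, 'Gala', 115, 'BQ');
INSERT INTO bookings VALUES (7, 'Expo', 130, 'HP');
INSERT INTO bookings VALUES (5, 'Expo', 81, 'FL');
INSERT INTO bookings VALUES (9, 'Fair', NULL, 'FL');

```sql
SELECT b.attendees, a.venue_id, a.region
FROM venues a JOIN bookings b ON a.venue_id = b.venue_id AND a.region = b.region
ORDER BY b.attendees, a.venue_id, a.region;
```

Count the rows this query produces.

3

INNER JOIN keeps only pairs where the ON condition holds.
Matching on a.venue_id = b.venue_id AND a.region = b.region. A NULL in a compared column never satisfies the condition.
- a (venue_id=4, region=PD) has no partner → excluded.
- a (venue_id=5, region=BQ) pairs with 1 row(s) of b.
- a (venue_id=5, region=HP) pairs with 2 row(s) of b.
- a (venue_id=1, region=PD) has no partner → excluded.
- a (venue_id=6, region=BQ) has no partner → excluded.
- a (venue_id=1, region=FL) has no partner → excluded.
- a (venue_id=6, region=BQ) has no partner → excluded.
- a (venue_id=1, region=FL) has no partner → excluded.
- a (venue_id=6, region=FL) has no partner → excluded.
Total: 3 rows.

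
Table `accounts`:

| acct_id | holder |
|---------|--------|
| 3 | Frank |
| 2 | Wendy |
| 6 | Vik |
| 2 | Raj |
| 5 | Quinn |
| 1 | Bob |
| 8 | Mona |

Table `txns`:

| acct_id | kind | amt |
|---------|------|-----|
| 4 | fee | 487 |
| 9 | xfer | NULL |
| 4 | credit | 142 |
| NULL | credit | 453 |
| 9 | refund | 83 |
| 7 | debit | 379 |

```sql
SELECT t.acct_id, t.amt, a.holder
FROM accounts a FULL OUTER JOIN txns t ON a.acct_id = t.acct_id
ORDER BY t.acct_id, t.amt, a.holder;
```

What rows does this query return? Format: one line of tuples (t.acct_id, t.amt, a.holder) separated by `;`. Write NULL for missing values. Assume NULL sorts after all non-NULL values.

FULL OUTER JOIN keeps every row from both sides; unmatched rows get NULL for the other side's columns.
Matching on a.acct_id = t.acct_id. A NULL in a compared column never satisfies the condition.
Matched pairs: 0; unmatched a rows kept: 7; unmatched t rows kept: 6.

(4, 142, NULL); (4, 487, NULL); (7, 379, NULL); (9, 83, NULL); (9, NULL, NULL); (NULL, 453, NULL); (NULL, NULL, Bob); (NULL, NULL, Frank); (NULL, NULL, Mona); (NULL, NULL, Quinn); (NULL, NULL, Raj); (NULL, NULL, Vik); (NULL, NULL, Wendy)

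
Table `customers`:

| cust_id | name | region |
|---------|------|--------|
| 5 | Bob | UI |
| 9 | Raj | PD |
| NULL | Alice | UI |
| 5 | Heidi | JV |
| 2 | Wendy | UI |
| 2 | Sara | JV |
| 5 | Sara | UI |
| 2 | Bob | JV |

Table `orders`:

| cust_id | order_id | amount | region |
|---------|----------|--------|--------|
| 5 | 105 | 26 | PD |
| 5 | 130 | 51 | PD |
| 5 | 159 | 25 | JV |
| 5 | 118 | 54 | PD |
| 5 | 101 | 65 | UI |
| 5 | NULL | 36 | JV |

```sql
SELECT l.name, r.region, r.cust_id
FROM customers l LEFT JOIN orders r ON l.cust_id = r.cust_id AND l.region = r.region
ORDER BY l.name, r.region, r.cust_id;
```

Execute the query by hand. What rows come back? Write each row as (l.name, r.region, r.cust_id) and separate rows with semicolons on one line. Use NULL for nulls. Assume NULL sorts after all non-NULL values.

(Alice, NULL, NULL); (Bob, UI, 5); (Bob, NULL, NULL); (Heidi, JV, 5); (Heidi, JV, 5); (Raj, NULL, NULL); (Sara, UI, 5); (Sara, NULL, NULL); (Wendy, NULL, NULL)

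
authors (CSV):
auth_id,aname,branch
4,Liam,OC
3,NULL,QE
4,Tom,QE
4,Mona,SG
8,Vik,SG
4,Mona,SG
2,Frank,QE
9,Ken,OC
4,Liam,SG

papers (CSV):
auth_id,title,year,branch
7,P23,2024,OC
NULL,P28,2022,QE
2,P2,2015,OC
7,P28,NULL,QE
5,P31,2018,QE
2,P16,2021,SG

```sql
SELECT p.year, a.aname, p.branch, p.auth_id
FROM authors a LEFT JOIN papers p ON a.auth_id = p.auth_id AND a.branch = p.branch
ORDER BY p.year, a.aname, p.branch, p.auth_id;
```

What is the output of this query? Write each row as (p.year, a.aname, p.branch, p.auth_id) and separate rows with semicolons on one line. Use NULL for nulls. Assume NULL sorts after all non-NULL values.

(NULL, Frank, NULL, NULL); (NULL, Ken, NULL, NULL); (NULL, Liam, NULL, NULL); (NULL, Liam, NULL, NULL); (NULL, Mona, NULL, NULL); (NULL, Mona, NULL, NULL); (NULL, Tom, NULL, NULL); (NULL, Vik, NULL, NULL); (NULL, NULL, NULL, NULL)

LEFT JOIN keeps every row from `authors`; unmatched rows get NULL for `papers`'s columns.
Matching on a.auth_id = p.auth_id AND a.branch = p.branch. A NULL in a compared column never satisfies the condition.
- a[0] auth_id=4, branch=OC → no match; kept with NULLs on the p side.
- a[1] auth_id=3, branch=QE → no match; kept with NULLs on the p side.
- a[2] auth_id=4, branch=QE → no match; kept with NULLs on the p side.
- a[3] auth_id=4, branch=SG → no match; kept with NULLs on the p side.
- a[4] auth_id=8, branch=SG → no match; kept with NULLs on the p side.
- a[5] auth_id=4, branch=SG → no match; kept with NULLs on the p side.
- a[6] auth_id=2, branch=QE → no match; kept with NULLs on the p side.
- a[7] auth_id=9, branch=OC → no match; kept with NULLs on the p side.
- a[8] auth_id=4, branch=SG → no match; kept with NULLs on the p side.
After projecting and ordering:
p.year | a.aname | p.branch | p.auth_id
NULL | Frank | NULL | NULL
NULL | Ken | NULL | NULL
NULL | Liam | NULL | NULL
NULL | Liam | NULL | NULL
NULL | Mona | NULL | NULL
NULL | Mona | NULL | NULL
NULL | Tom | NULL | NULL
NULL | Vik | NULL | NULL
NULL | NULL | NULL | NULL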